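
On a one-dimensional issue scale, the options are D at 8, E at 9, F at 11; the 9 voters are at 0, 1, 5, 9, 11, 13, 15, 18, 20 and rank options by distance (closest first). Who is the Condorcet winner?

With single-peaked preferences on a line, the Condorcet winner is the candidate closest to the median voter.
The median voter (position 11) is closest to F at 11.
Check: F vs D — voters closer to F: 5 of 9.

F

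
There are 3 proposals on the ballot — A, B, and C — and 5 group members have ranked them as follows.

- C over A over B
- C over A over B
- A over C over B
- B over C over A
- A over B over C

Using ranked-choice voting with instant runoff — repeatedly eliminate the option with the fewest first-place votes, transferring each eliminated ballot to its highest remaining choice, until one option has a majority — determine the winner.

C

Round 1: A 2, C 2, B 1. B has the fewest and is eliminated.
Round 2: C 3, A 2. C has a majority.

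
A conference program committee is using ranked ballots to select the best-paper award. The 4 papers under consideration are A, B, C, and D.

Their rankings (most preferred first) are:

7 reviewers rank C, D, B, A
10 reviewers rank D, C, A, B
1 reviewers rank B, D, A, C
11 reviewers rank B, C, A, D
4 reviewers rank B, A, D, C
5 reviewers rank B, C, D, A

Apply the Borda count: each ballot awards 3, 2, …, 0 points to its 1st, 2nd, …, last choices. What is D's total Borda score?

Borda scores:
  A: 7·0 + 10·1 + 1 + 11·1 + 4·2 + 5·0 = 30
  B: 7·1 + 10·0 + 3 + 11·3 + 4·3 + 5·3 = 70
  C: 7·3 + 10·2 + 0 + 11·2 + 4·0 + 5·2 = 73
  D: 7·2 + 10·3 + 2 + 11·0 + 4·1 + 5·1 = 55

55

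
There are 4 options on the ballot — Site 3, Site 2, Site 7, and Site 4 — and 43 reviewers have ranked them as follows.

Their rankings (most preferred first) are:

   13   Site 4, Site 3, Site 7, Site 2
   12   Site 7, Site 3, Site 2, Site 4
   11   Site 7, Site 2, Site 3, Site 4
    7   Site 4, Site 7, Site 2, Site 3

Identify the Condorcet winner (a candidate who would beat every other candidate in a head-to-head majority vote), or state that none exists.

Head-to-head results (43 voters total):
Site 3 vs Site 2: Site 3 wins 25–18.
Site 3 vs Site 7: Site 7 wins 30–13.
Site 3 vs Site 4: Site 3 wins 23–20.
Site 2 vs Site 7: Site 7 wins 43–0.
Site 2 vs Site 4: Site 2 wins 23–20.
Site 7 vs Site 4: Site 7 wins 23–20.
Site 7 beats each rival — Site 3 (30–13), Site 2 (43–0), Site 4 (23–20) — so Site 7 is the Condorcet winner.

Site 7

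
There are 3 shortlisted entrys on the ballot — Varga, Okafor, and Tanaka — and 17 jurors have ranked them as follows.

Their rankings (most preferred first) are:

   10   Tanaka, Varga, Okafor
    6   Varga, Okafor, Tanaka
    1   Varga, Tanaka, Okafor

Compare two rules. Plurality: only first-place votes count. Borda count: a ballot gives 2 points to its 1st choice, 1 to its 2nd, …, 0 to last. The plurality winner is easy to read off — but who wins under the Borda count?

Plurality first-place counts: Varga 7, Okafor 0, Tanaka 10 → Tanaka.
Borda totals: Varga 24, Okafor 6, Tanaka 21 → Varga.

Varga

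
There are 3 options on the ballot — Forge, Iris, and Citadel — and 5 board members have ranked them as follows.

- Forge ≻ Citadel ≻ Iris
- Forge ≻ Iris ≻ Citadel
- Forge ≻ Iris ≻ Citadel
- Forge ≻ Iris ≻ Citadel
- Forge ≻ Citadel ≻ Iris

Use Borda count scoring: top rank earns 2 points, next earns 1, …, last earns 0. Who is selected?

Forge

Borda scores:
  Forge: 2 + 2 + 2 + 2 + 2 = 10
  Iris: 0 + 1 + 1 + 1 + 0 = 3
  Citadel: 1 + 0 + 0 + 0 + 1 = 2
Forge has the highest total.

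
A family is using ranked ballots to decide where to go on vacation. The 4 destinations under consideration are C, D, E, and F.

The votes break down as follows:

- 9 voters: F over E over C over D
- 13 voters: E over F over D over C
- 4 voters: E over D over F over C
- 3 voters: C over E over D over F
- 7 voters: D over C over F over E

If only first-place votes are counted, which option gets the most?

First-place vote totals:
  C: 3
  D: 7
  E: 17
  F: 9
E has the most first-place votes.

E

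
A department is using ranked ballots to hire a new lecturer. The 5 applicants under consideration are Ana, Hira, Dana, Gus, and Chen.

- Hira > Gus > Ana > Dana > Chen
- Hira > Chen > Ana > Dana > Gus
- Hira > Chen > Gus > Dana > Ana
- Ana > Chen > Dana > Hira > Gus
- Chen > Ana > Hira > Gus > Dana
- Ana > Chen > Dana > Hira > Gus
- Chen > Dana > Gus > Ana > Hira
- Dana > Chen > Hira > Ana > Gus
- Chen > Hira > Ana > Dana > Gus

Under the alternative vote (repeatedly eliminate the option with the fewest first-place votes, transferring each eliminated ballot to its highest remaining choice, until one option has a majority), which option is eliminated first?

Round 1: Hira 3, Chen 3, Ana 2, Dana 1, Gus 0. Gus has the fewest and is eliminated.
Round 2: Hira 3, Chen 3, Ana 2, Dana 1. Dana has the fewest and is eliminated.
Round 3: Chen 4, Hira 3, Ana 2. Ana has the fewest and is eliminated.
Round 4: Chen 6, Hira 3. Chen has a majority.

Gus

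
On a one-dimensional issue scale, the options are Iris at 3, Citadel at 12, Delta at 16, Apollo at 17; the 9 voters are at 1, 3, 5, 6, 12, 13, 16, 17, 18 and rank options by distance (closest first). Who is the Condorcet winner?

With single-peaked preferences on a line, the Condorcet winner is the candidate closest to the median voter.
The median voter (position 12) is closest to Citadel at 12.
Check: Citadel vs Delta — voters closer to Citadel: 6 of 9.

Citadel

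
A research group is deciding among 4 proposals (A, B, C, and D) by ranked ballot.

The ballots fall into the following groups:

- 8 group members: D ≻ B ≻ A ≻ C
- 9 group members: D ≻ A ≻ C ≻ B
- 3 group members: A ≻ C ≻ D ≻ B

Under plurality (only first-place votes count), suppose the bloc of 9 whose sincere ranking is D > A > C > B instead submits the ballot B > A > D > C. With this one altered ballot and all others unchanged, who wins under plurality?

First-place totals with the altered ballot: A 3, B 9, C 0, D 8.
The switch changes the winner from D to B.

B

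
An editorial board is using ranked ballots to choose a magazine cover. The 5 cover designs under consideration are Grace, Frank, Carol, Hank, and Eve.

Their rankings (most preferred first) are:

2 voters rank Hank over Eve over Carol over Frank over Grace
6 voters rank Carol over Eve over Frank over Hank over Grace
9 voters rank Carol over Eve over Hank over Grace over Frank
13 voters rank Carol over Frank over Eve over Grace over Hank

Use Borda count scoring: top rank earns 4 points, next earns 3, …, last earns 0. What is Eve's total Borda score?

Borda scores:
  Grace: 2·0 + 6·0 + 9·1 + 13·1 = 22
  Frank: 2·1 + 6·2 + 9·0 + 13·3 = 53
  Carol: 2·2 + 6·4 + 9·4 + 13·4 = 116
  Hank: 2·4 + 6·1 + 9·2 + 13·0 = 32
  Eve: 2·3 + 6·3 + 9·3 + 13·2 = 77

77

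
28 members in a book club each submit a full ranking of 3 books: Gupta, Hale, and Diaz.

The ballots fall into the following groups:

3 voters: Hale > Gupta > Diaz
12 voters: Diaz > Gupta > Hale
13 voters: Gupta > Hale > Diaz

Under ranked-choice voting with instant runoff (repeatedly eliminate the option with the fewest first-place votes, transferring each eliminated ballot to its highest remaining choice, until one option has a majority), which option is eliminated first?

Hale

Round 1: Gupta 13, Diaz 12, Hale 3. Hale has the fewest and is eliminated.
Round 2: Gupta 16, Diaz 12. Gupta has a majority.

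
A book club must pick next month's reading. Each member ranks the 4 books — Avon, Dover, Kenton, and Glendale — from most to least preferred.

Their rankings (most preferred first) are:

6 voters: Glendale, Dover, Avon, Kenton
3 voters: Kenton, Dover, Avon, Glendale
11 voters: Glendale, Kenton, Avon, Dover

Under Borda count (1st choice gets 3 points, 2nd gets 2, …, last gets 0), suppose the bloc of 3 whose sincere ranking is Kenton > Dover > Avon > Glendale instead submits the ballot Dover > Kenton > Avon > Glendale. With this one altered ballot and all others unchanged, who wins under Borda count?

Borda totals with the altered ballot: Avon 20, Dover 21, Kenton 28, Glendale 51.
The winner is unchanged: still Glendale.

Glendale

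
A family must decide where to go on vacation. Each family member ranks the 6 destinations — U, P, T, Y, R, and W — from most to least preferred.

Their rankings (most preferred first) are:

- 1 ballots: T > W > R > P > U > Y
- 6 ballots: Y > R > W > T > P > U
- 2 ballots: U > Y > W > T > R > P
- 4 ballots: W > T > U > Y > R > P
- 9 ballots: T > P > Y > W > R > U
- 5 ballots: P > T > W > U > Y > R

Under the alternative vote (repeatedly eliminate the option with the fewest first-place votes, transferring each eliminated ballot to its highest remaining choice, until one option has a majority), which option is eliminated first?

Round 1: T 10, Y 6, P 5, W 4, U 2, R 0. R has the fewest and is eliminated.
Round 2: T 10, Y 6, P 5, W 4, U 2. U has the fewest and is eliminated.
Round 3: T 10, Y 8, P 5, W 4. W has the fewest and is eliminated.
Round 4: T 14, Y 8, P 5. T has a majority.

R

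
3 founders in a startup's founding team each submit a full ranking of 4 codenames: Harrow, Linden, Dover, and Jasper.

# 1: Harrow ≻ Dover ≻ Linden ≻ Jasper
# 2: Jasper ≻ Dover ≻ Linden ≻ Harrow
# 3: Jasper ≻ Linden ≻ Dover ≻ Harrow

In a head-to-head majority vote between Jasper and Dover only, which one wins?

Jasper

Ballots ranking Jasper above Dover: 2.
Ballots ranking Dover above Jasper: 1.
Jasper wins the head-to-head, 2–1.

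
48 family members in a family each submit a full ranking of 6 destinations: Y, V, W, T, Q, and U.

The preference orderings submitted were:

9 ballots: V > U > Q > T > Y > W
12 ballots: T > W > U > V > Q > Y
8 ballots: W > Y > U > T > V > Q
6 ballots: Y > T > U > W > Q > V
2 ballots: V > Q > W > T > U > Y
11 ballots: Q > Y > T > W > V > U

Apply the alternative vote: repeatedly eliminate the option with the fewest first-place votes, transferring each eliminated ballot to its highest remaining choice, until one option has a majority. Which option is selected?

T

Round 1: T 12, V 11, Q 11, W 8, Y 6, U 0. U has the fewest and is eliminated.
Round 2: T 12, V 11, Q 11, W 8, Y 6. Y has the fewest and is eliminated.
Round 3: T 18, V 11, Q 11, W 8. W has the fewest and is eliminated.
Round 4: T 26, V 11, Q 11. T has a majority.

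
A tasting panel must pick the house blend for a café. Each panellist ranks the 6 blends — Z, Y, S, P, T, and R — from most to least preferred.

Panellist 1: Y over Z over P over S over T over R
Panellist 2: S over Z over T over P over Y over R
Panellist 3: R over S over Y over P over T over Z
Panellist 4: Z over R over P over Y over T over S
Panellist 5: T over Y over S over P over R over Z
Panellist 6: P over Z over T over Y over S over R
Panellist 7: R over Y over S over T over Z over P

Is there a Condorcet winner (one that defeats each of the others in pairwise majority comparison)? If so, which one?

Head-to-head results (7 voters total):
Z vs Y: Y wins 4–3.
Z vs S: S wins 4–3.
Z vs P: Z wins 4–3.
Z vs T: Z wins 4–3.
Z vs R: Z wins 4–3.
Y vs S: Y wins 5–2.
Y vs P: Y wins 4–3.
Y vs T: Y wins 4–3.
Y vs R: Y wins 4–3.
S vs P: S wins 4–3.
S vs T: S wins 4–3.
S vs R: S wins 4–3.
P vs T: P wins 4–3.
P vs R: P wins 4–3.
T vs R: T wins 4–3.
Y beats each rival — Z (4–3), S (5–2), P (4–3), T (4–3), R (4–3) — so Y is the Condorcet winner.

Y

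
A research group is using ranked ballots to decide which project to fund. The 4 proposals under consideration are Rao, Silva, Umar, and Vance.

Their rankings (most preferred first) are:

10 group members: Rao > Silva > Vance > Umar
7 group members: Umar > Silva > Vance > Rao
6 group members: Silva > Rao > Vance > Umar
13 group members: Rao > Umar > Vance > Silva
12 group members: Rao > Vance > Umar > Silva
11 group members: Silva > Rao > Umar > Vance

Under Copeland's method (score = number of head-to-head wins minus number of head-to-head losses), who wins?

Rao

Pairwise results:
  Rao vs Silva: Rao wins 35–24.
  Rao vs Umar: Rao wins 52–7.
  Rao vs Vance: Rao wins 52–7.
  Silva vs Umar: Umar wins 32–27.
  Silva vs Vance: Silva wins 34–25.
  Umar vs Vance: Umar wins 31–28.
Copeland scores (wins − losses):
  Rao: 3 − 0 = 3
  Silva: 1 − 2 = -1
  Umar: 2 − 1 = 1
  Vance: 0 − 3 = -3
Rao has the best Copeland score.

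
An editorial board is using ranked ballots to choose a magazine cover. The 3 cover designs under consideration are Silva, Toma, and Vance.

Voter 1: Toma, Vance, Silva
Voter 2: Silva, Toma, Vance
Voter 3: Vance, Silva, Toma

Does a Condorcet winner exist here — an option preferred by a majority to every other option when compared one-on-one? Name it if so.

Head-to-head results (3 voters total):
Silva vs Toma: Silva wins 2–1.
Silva vs Vance: Vance wins 2–1.
Toma vs Vance: Toma wins 2–1.
No candidate beats all others: Silva beats Toma beats Vance beats Silva, a majority cycle.

None — there is no Condorcet winner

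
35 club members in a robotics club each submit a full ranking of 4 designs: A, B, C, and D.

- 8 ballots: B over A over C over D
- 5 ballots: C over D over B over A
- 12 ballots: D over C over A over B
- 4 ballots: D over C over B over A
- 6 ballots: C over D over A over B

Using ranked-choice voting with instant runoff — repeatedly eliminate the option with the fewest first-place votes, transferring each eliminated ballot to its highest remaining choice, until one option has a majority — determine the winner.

Round 1: D 16, C 11, B 8, A 0. A has the fewest and is eliminated.
Round 2: D 16, C 11, B 8. B has the fewest and is eliminated.
Round 3: C 19, D 16. C has a majority.

C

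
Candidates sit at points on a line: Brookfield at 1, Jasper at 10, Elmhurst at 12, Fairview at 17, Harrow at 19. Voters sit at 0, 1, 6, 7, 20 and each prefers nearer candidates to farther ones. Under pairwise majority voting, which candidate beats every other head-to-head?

With single-peaked preferences on a line, the Condorcet winner is the candidate closest to the median voter.
The median voter (position 6) is closest to Jasper at 10.
Check: Jasper vs Fairview — voters closer to Jasper: 4 of 5.

Jasper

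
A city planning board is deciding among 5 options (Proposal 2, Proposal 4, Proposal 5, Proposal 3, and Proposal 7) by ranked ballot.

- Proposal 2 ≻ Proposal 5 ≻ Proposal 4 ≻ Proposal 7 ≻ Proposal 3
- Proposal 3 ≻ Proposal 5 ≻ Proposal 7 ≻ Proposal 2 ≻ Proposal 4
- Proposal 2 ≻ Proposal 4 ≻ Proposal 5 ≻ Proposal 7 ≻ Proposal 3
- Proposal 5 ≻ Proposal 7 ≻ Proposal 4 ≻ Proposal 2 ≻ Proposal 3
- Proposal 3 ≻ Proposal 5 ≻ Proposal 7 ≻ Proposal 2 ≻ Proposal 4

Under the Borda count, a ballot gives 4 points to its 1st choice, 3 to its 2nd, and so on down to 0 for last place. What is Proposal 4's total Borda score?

Borda scores:
  Proposal 2: 4 + 1 + 4 + 1 + 1 = 11
  Proposal 4: 2 + 0 + 3 + 2 + 0 = 7
  Proposal 5: 3 + 3 + 2 + 4 + 3 = 15
  Proposal 3: 0 + 4 + 0 + 0 + 4 = 8
  Proposal 7: 1 + 2 + 1 + 3 + 2 = 9

7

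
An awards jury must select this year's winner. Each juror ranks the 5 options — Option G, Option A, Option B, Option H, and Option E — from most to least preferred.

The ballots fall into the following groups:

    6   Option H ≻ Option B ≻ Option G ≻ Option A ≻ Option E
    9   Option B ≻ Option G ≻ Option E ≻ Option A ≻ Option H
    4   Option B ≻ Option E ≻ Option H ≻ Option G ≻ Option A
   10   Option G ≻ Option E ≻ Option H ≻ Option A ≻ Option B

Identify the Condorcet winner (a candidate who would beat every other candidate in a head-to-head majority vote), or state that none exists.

Head-to-head results (29 voters total):
Option G vs Option A: Option G wins 29–0.
Option G vs Option B: Option B wins 19–10.
Option G vs Option H: Option G wins 19–10.
Option G vs Option E: Option G wins 25–4.
Option A vs Option B: Option B wins 19–10.
Option A vs Option H: Option H wins 20–9.
Option A vs Option E: Option E wins 23–6.
Option B vs Option H: Option H wins 16–13.
Option B vs Option E: Option B wins 19–10.
Option H vs Option E: Option E wins 23–6.
No candidate beats all others: Option G beats Option H beats Option B beats Option G, a majority cycle.

None — there is no Condorcet winner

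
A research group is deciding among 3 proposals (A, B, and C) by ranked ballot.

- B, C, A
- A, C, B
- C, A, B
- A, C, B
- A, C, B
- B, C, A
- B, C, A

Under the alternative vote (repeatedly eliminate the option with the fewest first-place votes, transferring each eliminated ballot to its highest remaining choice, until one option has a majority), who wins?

A

Round 1: A 3, B 3, C 1. C has the fewest and is eliminated.
Round 2: A 4, B 3. A has a majority.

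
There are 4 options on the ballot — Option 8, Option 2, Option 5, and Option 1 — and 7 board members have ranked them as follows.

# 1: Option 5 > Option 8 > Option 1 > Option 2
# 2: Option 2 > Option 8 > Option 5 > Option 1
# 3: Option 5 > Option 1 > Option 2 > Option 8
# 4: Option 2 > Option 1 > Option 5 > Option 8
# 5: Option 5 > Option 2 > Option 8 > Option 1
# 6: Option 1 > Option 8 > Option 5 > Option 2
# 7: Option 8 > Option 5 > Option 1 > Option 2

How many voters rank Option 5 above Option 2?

Ballots ranking Option 5 above Option 2: 5.
Ballots ranking Option 2 above Option 5: 2.
So 5 of 7 voters prefer Option 5 to Option 2.

5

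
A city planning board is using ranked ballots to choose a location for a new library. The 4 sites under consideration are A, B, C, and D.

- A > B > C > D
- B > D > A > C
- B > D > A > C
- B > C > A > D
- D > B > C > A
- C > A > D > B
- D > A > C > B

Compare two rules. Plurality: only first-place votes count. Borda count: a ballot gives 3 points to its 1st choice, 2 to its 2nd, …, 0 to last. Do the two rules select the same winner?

Plurality first-place counts: A 1, B 3, C 1, D 2 → B.
Borda totals: A 10, B 13, C 8, D 11 → B.
The two rules agree on B.

Yes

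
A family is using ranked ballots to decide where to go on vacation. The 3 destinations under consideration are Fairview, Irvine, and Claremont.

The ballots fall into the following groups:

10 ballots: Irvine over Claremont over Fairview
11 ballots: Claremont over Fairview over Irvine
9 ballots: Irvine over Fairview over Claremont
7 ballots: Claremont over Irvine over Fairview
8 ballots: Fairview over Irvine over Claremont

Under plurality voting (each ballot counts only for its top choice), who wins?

First-place vote totals:
  Fairview: 8
  Irvine: 19
  Claremont: 18
Irvine has the most first-place votes.

Irvine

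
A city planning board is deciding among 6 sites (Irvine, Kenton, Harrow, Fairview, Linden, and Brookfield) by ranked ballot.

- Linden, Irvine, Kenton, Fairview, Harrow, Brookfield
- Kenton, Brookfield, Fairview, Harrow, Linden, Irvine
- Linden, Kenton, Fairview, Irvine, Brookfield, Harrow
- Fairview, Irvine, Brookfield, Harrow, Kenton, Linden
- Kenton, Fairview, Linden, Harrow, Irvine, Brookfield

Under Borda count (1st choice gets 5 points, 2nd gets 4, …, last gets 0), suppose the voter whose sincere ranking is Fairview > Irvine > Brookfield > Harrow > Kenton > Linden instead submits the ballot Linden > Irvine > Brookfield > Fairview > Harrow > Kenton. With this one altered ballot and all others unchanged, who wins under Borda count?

Borda totals with the altered ballot: Irvine 11, Kenton 17, Harrow 6, Fairview 14, Linden 19, Brookfield 8.
The switch changes the winner from Kenton to Linden.

Linden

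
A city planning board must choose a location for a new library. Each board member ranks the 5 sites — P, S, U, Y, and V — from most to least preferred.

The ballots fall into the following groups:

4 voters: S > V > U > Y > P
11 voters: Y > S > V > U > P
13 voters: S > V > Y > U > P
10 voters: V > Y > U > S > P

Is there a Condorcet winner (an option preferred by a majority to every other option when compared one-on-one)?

No

Head-to-head results (38 voters total):
P vs S: S wins 38–0.
P vs U: U wins 38–0.
P vs Y: Y wins 38–0.
P vs V: V wins 38–0.
S vs U: S wins 28–10.
S vs Y: Y wins 21–17.
S vs V: S wins 28–10.
U vs Y: Y wins 34–4.
U vs V: V wins 38–0.
Y vs V: V wins 27–11.
No candidate beats all others: S beats V beats Y beats S, a majority cycle.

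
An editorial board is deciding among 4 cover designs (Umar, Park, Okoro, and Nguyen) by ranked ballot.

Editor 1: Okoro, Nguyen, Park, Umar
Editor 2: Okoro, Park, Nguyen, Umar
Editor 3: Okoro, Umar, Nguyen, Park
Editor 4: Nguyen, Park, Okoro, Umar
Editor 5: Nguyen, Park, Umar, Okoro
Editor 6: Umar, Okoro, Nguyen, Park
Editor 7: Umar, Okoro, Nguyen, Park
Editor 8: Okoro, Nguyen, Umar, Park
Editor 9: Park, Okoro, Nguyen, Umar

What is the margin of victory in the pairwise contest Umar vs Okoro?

3

Ballots ranking Umar above Okoro: 3.
Ballots ranking Okoro above Umar: 6.
Okoro wins 6–3, a margin of 3.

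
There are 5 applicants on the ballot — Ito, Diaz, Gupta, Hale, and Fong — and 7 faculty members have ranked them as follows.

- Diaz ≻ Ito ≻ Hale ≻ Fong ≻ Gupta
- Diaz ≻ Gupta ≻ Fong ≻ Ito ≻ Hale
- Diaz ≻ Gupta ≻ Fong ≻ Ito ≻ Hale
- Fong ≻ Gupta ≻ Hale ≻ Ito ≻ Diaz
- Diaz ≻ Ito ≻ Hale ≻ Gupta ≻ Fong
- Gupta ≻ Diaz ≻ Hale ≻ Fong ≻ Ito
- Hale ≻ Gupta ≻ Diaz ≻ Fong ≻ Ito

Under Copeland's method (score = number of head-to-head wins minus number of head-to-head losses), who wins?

Pairwise results:
  Ito vs Diaz: Diaz wins 6–1.
  Ito vs Gupta: Gupta wins 5–2.
  Ito vs Hale: Ito wins 4–3.
  Ito vs Fong: Fong wins 5–2.
  Diaz vs Gupta: Diaz wins 4–3.
  Diaz vs Hale: Diaz wins 5–2.
  Diaz vs Fong: Diaz wins 6–1.
  Gupta vs Hale: Gupta wins 4–3.
  Gupta vs Fong: Gupta wins 5–2.
  Hale vs Fong: Hale wins 4–3.
Copeland scores (wins − losses):
  Ito: 1 − 3 = -2
  Diaz: 4 − 0 = 4
  Gupta: 3 − 1 = 2
  Hale: 1 − 3 = -2
  Fong: 1 − 3 = -2
Diaz has the best Copeland score.

Diaz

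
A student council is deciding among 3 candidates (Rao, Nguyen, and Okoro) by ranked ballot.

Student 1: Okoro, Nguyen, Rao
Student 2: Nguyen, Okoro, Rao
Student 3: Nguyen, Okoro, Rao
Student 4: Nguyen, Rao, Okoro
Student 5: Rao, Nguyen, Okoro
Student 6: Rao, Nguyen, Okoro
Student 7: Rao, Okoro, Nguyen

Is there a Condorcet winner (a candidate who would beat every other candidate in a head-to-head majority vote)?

Head-to-head results (7 voters total):
Rao vs Nguyen: Nguyen wins 4–3.
Rao vs Okoro: Rao wins 4–3.
Nguyen vs Okoro: Nguyen wins 5–2.
Nguyen beats each rival — Rao (4–3), Okoro (5–2) — so Nguyen is the Condorcet winner.

Yes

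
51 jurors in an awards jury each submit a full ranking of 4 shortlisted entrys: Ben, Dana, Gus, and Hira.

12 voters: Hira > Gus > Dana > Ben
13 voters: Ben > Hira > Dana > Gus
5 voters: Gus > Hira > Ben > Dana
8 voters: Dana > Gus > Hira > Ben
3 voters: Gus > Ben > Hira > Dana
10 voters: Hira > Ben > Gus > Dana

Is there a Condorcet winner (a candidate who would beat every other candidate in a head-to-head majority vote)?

Yes

Head-to-head results (51 voters total):
Ben vs Dana: Ben wins 31–20.
Ben vs Gus: Gus wins 28–23.
Ben vs Hira: Hira wins 35–16.
Dana vs Gus: Gus wins 30–21.
Dana vs Hira: Hira wins 43–8.
Gus vs Hira: Hira wins 35–16.
Hira beats each rival — Ben (35–16), Dana (43–8), Gus (35–16) — so Hira is the Condorcet winner.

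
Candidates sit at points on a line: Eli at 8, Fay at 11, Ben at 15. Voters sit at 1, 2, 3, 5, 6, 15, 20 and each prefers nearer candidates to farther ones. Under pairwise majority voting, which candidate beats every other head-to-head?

With single-peaked preferences on a line, the Condorcet winner is the candidate closest to the median voter.
The median voter (position 5) is closest to Eli at 8.
Check: Eli vs Ben — voters closer to Eli: 5 of 7.

Eli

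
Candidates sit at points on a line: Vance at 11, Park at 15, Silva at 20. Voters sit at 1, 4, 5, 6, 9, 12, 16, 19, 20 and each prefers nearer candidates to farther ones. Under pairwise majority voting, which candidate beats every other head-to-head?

With single-peaked preferences on a line, the Condorcet winner is the candidate closest to the median voter.
The median voter (position 9) is closest to Vance at 11.
Check: Vance vs Park — voters closer to Vance: 6 of 9.

Vance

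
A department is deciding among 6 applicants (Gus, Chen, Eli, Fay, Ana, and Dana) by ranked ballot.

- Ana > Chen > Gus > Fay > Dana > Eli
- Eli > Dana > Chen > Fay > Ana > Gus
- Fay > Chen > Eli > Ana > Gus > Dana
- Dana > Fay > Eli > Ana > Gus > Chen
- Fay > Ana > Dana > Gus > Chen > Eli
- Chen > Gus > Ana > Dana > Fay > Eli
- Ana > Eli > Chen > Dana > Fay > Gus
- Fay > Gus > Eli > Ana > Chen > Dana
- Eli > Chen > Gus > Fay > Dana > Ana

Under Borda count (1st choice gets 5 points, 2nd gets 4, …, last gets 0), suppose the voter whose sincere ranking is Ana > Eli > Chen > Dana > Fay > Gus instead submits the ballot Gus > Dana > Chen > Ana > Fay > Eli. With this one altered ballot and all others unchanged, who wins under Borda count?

Fay

Borda totals with the altered ballot: Gus 23, Chen 25, Eli 19, Fay 27, Ana 21, Dana 20.
The winner is unchanged: still Fay.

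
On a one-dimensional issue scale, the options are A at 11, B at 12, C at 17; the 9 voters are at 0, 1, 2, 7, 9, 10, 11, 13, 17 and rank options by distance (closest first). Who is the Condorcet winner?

With single-peaked preferences on a line, the Condorcet winner is the candidate closest to the median voter.
The median voter (position 9) is closest to A at 11.
Check: A vs C — voters closer to A: 8 of 9.

A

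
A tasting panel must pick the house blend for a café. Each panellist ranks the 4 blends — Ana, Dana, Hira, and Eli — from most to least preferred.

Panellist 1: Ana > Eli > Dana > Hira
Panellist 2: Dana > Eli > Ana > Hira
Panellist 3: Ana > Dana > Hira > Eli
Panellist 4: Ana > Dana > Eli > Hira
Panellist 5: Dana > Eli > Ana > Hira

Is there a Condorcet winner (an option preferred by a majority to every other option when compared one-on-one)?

Yes

Head-to-head results (5 voters total):
Ana vs Dana: Ana wins 3–2.
Ana vs Hira: Ana wins 5–0.
Ana vs Eli: Ana wins 3–2.
Dana vs Hira: Dana wins 5–0.
Dana vs Eli: Dana wins 4–1.
Hira vs Eli: Eli wins 4–1.
Ana beats each rival — Dana (3–2), Hira (5–0), Eli (3–2) — so Ana is the Condorcet winner.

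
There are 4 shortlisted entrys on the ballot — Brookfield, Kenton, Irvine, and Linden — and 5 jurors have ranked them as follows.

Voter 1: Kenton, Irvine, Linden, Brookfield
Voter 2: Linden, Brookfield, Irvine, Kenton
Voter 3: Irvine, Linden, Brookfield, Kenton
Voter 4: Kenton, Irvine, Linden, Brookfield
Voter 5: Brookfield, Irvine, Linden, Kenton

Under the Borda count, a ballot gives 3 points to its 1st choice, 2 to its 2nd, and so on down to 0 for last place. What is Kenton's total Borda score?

6

Borda scores:
  Brookfield: 0 + 2 + 1 + 0 + 3 = 6
  Kenton: 3 + 0 + 0 + 3 + 0 = 6
  Irvine: 2 + 1 + 3 + 2 + 2 = 10
  Linden: 1 + 3 + 2 + 1 + 1 = 8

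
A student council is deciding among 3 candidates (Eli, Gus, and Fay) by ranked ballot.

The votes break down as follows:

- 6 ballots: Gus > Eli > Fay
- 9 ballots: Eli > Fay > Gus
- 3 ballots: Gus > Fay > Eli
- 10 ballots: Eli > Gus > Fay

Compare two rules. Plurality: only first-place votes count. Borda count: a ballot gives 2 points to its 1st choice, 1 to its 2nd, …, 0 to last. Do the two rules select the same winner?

Plurality first-place counts: Eli 19, Gus 9, Fay 0 → Eli.
Borda totals: Eli 44, Gus 28, Fay 12 → Eli.
The two rules agree on Eli.

Yes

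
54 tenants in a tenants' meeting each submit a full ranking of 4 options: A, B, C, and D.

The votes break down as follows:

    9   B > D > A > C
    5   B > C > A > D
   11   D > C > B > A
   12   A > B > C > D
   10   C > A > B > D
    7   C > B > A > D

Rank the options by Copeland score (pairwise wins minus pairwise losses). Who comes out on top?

Pairwise results:
  A vs B: B wins 32–22.
  A vs C: C wins 33–21.
  A vs D: A wins 34–20.
  B vs C: C wins 28–26.
  B vs D: B wins 43–11.
  C vs D: C wins 34–20.
Copeland scores (wins − losses):
  A: 1 − 2 = -1
  B: 2 − 1 = 1
  C: 3 − 0 = 3
  D: 0 − 3 = -3
C has the best Copeland score.

C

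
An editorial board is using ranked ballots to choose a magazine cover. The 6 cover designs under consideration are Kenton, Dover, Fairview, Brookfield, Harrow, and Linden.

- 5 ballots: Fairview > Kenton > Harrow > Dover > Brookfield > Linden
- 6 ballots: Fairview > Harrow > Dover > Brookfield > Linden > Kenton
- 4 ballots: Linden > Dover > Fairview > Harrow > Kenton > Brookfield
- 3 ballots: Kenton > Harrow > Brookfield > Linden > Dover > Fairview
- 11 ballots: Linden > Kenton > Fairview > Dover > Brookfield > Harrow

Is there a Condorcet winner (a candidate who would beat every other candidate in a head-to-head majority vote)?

Yes

Head-to-head results (29 voters total):
Kenton vs Dover: Kenton wins 19–10.
Kenton vs Fairview: Fairview wins 15–14.
Kenton vs Brookfield: Kenton wins 23–6.
Kenton vs Harrow: Kenton wins 19–10.
Kenton vs Linden: Linden wins 21–8.
Dover vs Fairview: Fairview wins 22–7.
Dover vs Brookfield: Dover wins 26–3.
Dover vs Harrow: Dover wins 15–14.
Dover vs Linden: Linden wins 18–11.
Fairview vs Brookfield: Fairview wins 26–3.
Fairview vs Harrow: Fairview wins 26–3.
Fairview vs Linden: Linden wins 18–11.
Brookfield vs Harrow: Harrow wins 18–11.
Brookfield vs Linden: Linden wins 15–14.
Harrow vs Linden: Linden wins 15–14.
Linden beats each rival — Kenton (21–8), Dover (18–11), Fairview (18–11), Brookfield (15–14), Harrow (15–14) — so Linden is the Condorcet winner.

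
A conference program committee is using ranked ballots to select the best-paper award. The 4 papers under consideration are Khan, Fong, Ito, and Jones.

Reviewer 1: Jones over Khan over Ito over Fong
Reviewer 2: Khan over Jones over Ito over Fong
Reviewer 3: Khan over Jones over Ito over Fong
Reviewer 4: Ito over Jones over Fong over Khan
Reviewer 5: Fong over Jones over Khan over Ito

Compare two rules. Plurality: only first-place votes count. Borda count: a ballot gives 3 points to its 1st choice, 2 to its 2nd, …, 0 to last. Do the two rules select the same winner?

No

Plurality first-place counts: Khan 2, Fong 1, Ito 1, Jones 1 → Khan.
Borda totals: Khan 9, Fong 4, Ito 6, Jones 11 → Jones.
The two rules disagree: plurality picks Khan, Borda picks Jones.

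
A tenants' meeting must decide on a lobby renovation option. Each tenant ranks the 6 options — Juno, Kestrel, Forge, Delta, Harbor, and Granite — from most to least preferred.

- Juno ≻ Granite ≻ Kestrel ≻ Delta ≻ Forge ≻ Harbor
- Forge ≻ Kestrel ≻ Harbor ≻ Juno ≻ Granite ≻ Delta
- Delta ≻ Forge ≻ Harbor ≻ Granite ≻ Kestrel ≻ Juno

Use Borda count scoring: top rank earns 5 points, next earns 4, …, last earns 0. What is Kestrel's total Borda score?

Borda scores:
  Juno: 5 + 2 + 0 = 7
  Kestrel: 3 + 4 + 1 = 8
  Forge: 1 + 5 + 4 = 10
  Delta: 2 + 0 + 5 = 7
  Harbor: 0 + 3 + 3 = 6
  Granite: 4 + 1 + 2 = 7

8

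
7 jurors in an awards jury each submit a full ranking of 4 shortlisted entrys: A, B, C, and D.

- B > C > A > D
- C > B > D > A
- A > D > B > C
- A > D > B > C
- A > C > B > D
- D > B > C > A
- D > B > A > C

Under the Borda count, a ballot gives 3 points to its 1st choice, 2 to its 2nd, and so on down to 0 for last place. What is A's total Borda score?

11

Borda scores:
  A: 1 + 0 + 3 + 3 + 3 + 0 + 1 = 11
  B: 3 + 2 + 1 + 1 + 1 + 2 + 2 = 12
  C: 2 + 3 + 0 + 0 + 2 + 1 + 0 = 8
  D: 0 + 1 + 2 + 2 + 0 + 3 + 3 = 11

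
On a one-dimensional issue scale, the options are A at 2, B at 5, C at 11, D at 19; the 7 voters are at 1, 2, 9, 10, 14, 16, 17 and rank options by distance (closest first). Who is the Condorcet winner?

With single-peaked preferences on a line, the Condorcet winner is the candidate closest to the median voter.
The median voter (position 10) is closest to C at 11.
Check: C vs D — voters closer to C: 5 of 7.

C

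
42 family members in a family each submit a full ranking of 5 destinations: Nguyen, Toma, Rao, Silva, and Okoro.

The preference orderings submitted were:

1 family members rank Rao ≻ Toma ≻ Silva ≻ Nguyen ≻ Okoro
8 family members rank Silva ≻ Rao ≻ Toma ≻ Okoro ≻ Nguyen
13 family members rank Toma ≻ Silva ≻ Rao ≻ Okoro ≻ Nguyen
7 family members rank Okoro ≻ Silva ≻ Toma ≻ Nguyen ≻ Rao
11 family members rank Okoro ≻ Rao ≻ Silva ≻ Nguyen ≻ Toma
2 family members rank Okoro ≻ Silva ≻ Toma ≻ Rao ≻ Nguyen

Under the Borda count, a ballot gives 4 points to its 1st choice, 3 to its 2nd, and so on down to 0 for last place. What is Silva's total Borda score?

122

Borda scores:
  Nguyen: 1 + 8·0 + 13·0 + 7·1 + 11·1 + 2·0 = 19
  Toma: 3 + 8·2 + 13·4 + 7·2 + 11·0 + 2·2 = 89
  Rao: 4 + 8·3 + 13·2 + 7·0 + 11·3 + 2·1 = 89
  Silva: 2 + 8·4 + 13·3 + 7·3 + 11·2 + 2·3 = 122
  Okoro: 0 + 8·1 + 13·1 + 7·4 + 11·4 + 2·4 = 101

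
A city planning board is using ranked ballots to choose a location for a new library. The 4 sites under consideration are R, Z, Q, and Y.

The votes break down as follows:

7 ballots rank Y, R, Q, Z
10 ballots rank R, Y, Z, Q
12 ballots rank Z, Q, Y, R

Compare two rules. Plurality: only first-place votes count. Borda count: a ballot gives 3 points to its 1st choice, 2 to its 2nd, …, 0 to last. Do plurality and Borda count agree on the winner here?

Plurality first-place counts: R 10, Z 12, Q 0, Y 7 → Z.
Borda totals: R 44, Z 46, Q 31, Y 53 → Y.
The two rules disagree: plurality picks Z, Borda picks Y.

No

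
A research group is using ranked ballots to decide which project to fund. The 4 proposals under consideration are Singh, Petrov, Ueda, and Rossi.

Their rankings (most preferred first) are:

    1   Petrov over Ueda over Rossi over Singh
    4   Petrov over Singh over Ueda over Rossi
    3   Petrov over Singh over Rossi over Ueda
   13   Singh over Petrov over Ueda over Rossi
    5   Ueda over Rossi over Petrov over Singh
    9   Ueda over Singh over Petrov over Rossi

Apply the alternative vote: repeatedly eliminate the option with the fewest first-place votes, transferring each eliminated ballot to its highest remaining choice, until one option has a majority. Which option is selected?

Singh

Round 1: Ueda 14, Singh 13, Petrov 8, Rossi 0. Rossi has the fewest and is eliminated.
Round 2: Ueda 14, Singh 13, Petrov 8. Petrov has the fewest and is eliminated.
Round 3: Singh 20, Ueda 15. Singh has a majority.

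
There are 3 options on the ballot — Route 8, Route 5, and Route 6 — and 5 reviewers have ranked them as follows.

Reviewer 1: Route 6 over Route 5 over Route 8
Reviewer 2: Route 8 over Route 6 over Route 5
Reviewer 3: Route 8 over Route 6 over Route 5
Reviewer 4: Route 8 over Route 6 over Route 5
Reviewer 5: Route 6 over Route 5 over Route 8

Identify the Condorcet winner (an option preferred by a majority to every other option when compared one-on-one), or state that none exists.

Route 8

Head-to-head results (5 voters total):
Route 8 vs Route 5: Route 8 wins 3–2.
Route 8 vs Route 6: Route 8 wins 3–2.
Route 5 vs Route 6: Route 6 wins 5–0.
Route 8 beats each rival — Route 5 (3–2), Route 6 (3–2) — so Route 8 is the Condorcet winner.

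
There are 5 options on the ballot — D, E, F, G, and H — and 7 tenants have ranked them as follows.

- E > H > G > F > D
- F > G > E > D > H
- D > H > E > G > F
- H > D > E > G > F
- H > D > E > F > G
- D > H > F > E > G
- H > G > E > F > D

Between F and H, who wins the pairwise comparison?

Ballots ranking F above H: 1.
Ballots ranking H above F: 6.
H wins the head-to-head, 6–1.

H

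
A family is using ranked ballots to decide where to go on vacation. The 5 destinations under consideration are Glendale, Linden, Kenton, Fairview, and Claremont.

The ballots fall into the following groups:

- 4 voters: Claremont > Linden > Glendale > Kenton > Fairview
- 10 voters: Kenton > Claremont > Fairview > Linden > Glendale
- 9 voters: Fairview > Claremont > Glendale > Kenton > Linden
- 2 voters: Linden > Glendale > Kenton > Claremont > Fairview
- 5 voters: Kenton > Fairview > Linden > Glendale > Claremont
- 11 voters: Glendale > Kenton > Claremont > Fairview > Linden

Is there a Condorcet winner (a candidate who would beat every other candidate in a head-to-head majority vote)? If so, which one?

None — there is no Condorcet winner

Head-to-head results (41 voters total):
Glendale vs Linden: Linden wins 21–20.
Glendale vs Kenton: Glendale wins 26–15.
Glendale vs Fairview: Fairview wins 24–17.
Glendale vs Claremont: Claremont wins 23–18.
Linden vs Kenton: Kenton wins 35–6.
Linden vs Fairview: Fairview wins 35–6.
Linden vs Claremont: Claremont wins 34–7.
Kenton vs Fairview: Kenton wins 32–9.
Kenton vs Claremont: Kenton wins 28–13.
Fairview vs Claremont: Claremont wins 27–14.
No candidate beats all others: Glendale beats Kenton beats Linden beats Glendale, a majority cycle.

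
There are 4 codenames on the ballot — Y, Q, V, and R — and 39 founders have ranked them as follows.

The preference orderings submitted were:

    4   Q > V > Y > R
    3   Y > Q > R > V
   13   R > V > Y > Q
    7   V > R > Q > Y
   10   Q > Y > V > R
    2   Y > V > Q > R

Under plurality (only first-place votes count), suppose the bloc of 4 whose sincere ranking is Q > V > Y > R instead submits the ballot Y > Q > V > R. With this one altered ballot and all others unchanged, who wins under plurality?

R

First-place totals with the altered ballot: Y 9, Q 10, V 7, R 13.
The switch changes the winner from Q to R.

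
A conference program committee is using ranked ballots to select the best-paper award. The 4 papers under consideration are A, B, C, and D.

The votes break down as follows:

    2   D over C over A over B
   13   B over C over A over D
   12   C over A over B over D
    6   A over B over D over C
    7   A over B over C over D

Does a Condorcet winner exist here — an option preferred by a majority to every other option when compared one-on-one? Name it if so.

No Condorcet winner

Head-to-head results (40 voters total):
A vs B: A wins 27–13.
A vs C: C wins 27–13.
A vs D: A wins 38–2.
B vs C: B wins 26–14.
B vs D: B wins 38–2.
C vs D: C wins 32–8.
No candidate beats all others: A beats B beats C beats A, a majority cycle.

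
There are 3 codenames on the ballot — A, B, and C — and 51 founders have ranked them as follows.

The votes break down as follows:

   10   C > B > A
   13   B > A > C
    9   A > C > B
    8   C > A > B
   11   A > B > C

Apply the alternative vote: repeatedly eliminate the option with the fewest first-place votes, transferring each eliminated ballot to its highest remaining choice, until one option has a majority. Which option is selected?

Round 1: A 20, C 18, B 13. B has the fewest and is eliminated.
Round 2: A 33, C 18. A has a majority.

A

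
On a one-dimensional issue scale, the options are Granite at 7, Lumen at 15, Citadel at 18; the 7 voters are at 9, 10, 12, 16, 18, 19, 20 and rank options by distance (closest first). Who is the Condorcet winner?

With single-peaked preferences on a line, the Condorcet winner is the candidate closest to the median voter.
The median voter (position 16) is closest to Lumen at 15.
Check: Lumen vs Citadel — voters closer to Lumen: 4 of 7.

Lumen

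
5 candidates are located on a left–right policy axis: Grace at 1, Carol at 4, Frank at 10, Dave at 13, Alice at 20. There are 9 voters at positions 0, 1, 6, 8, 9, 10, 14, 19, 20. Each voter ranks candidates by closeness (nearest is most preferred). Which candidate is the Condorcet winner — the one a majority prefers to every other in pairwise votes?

With single-peaked preferences on a line, the Condorcet winner is the candidate closest to the median voter.
The median voter (position 9) is closest to Frank at 10.
Check: Frank vs Carol — voters closer to Frank: 6 of 9.

Frank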